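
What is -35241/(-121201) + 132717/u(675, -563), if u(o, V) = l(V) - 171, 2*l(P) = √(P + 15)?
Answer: 3*(-5359802302*I + 11747*√137)/(121201*(√137 + 171*I)) ≈ -772.21 - 52.877*I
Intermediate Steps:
l(P) = √(15 + P)/2 (l(P) = √(P + 15)/2 = √(15 + P)/2)
u(o, V) = -171 + √(15 + V)/2 (u(o, V) = √(15 + V)/2 - 171 = -171 + √(15 + V)/2)
-35241/(-121201) + 132717/u(675, -563) = -35241/(-121201) + 132717/(-171 + √(15 - 563)/2) = -35241*(-1/121201) + 132717/(-171 + √(-548)/2) = 35241/121201 + 132717/(-171 + (2*I*√137)/2) = 35241/121201 + 132717/(-171 + I*√137)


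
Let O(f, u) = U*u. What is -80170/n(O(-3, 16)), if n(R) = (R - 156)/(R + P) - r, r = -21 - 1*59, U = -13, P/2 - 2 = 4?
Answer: -561190/573 ≈ -979.39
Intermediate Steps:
P = 12 (P = 4 + 2*4 = 4 + 8 = 12)
O(f, u) = -13*u
r = -80 (r = -21 - 59 = -80)
n(R) = 80 + (-156 + R)/(12 + R) (n(R) = (R - 156)/(R + 12) - 1*(-80) = (-156 + R)/(12 + R) + 80 = 80 + (-156 + R)/(12 + R))
-80170/n(O(-3, 16)) = -80170*(12 - 13*16)/(3*(268 + 27*(-13*16))) = -80170*(12 - 208)/(3*(268 + 27*(-208))) = -80170*(-196/(3*(268 - 5616))) = -80170/(3*(-1/196)*(-5348)) = -80170/573/7 = -80170*7/573 = -561190/573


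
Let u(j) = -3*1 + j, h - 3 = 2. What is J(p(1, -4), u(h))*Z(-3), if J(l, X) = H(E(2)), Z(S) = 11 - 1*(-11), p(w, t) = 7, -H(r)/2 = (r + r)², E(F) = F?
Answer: -704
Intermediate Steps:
H(r) = -8*r² (H(r) = -2*(r + r)² = -2*4*r² = -8*r²)
h = 5 (h = 3 + 2 = 5)
u(j) = -3 + j
Z(S) = 22 (Z(S) = 11 + 11 = 22)
J(l, X) = -32 (J(l, X) = -8*2² = -8*4 = -32)
J(p(1, -4), u(h))*Z(-3) = -32*22 = -704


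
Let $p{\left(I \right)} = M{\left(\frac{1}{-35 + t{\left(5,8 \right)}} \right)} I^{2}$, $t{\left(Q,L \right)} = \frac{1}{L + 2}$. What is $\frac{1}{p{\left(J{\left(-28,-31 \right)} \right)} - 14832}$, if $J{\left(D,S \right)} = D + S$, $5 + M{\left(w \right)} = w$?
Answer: $- \frac{349}{11285523} \approx -3.0925 \cdot 10^{-5}$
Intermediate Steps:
$t{\left(Q,L \right)} = \frac{1}{2 + L}$
$M{\left(w \right)} = -5 + w$
$p{\left(I \right)} = - \frac{1755 I^{2}}{349}$ ($p{\left(I \right)} = \left(-5 + \frac{1}{-35 + \frac{1}{2 + 8}}\right) I^{2} = \left(-5 + \frac{1}{-35 + \frac{1}{10}}\right) I^{2} = \left(-5 + \frac{1}{- \frac{349}{10}}\right) I^{2} = \left(-5 - \frac{10}{349}\right) I^{2} = - \frac{1755 I^{2}}{349}$)
$\frac{1}{p{\left(J{\left(-28,-31 \right)} \right)} - 14832} = \frac{1}{- \frac{1755 \left(-28 - 31\right)^{2}}{349} - 14832} = \frac{1}{- \frac{1755 \left(-59\right)^{2}}{349} - 14832} = \frac{1}{\left(- \frac{1755}{349}\right) 3481 - 14832} = \frac{1}{- \frac{6109155}{349} - 14832} = \frac{1}{- \frac{11285523}{349}} = - \frac{349}{11285523}$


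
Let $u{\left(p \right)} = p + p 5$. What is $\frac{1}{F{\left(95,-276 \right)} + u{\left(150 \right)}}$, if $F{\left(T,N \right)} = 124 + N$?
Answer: $\frac{1}{748} \approx 0.0013369$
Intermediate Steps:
$u{\left(p \right)} = 6 p$ ($u{\left(p \right)} = p + 5 p = 6 p$)
$\frac{1}{F{\left(95,-276 \right)} + u{\left(150 \right)}} = \frac{1}{\left(124 - 276\right) + 6 \cdot 150} = \frac{1}{-152 + 900} = \frac{1}{748}$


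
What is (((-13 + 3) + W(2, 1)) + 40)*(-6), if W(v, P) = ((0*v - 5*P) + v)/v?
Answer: -171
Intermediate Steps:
W(v, P) = (v - 5*P)/v (W(v, P) = ((0 - 5*P) + v)/v = (-5*P + v)/v = (v - 5*P)/v)
(((-13 + 3) + W(2, 1)) + 40)*(-6) = (((-13 + 3) + (2 - 5*1)/2) + 40)*(-6) = ((-10 + (2 - 5)/2) + 40)*(-6) = ((-10 + (1/2)*(-3)) + 40)*(-6) = ((-10 - 3/2) + 40)*(-6) = (-23/2 + 40)*(-6) = (57/2)*(-6) = -171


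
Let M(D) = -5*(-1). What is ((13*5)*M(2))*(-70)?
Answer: -22750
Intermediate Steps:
M(D) = 5
((13*5)*M(2))*(-70) = ((13*5)*5)*(-70) = (65*5)*(-70) = 325*(-70) = -22750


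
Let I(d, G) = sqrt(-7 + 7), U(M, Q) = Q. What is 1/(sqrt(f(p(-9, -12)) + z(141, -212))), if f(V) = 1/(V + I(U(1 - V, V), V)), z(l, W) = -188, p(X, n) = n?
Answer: -2*I*sqrt(6771)/2257 ≈ -0.072916*I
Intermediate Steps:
I(d, G) = 0 (I(d, G) = sqrt(0) = 0)
f(V) = 1/V (f(V) = 1/(V + 0) = 1/V)
1/(sqrt(f(p(-9, -12)) + z(141, -212))) = 1/(sqrt(1/(-12) - 188)) = 1/(sqrt(-1/12 - 188)) = 1/(sqrt(-2257/12)) = 1/(I*sqrt(6771)/6) = -2*I*sqrt(6771)/2257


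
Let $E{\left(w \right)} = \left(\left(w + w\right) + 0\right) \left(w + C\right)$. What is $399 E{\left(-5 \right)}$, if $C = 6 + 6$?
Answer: $-27930$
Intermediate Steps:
$C = 12$
$E{\left(w \right)} = 2 w \left(12 + w\right)$ ($E{\left(w \right)} = \left(\left(w + w\right) + 0\right) \left(w + 12\right) = \left(2 w + 0\right) \left(12 + w\right) = 2 w \left(12 + w\right)$)
$399 E{\left(-5 \right)} = 399 \cdot 2 \left(-5\right) \left(12 - 5\right) = 399 \cdot 2 \left(-5\right) 7 = 399 \left(-70\right) = -27930$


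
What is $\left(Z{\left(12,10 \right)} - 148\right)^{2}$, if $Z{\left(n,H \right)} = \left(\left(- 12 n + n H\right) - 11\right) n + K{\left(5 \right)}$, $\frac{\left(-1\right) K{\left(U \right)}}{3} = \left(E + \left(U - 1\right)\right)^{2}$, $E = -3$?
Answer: $326041$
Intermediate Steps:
$K{\left(U \right)} = - 3 \left(-4 + U\right)^{2}$ ($K{\left(U \right)} = - 3 \left(-3 + \left(U - 1\right)\right)^{2} = - 3 \left(-3 + \left(-1 + U\right)\right)^{2} = - 3 \left(-4 + U\right)^{2}$)
$Z{\left(n,H \right)} = -3 + n \left(-11 - 12 n + H n\right)$ ($Z{\left(n,H \right)} = \left(\left(- 12 n + n H\right) - 11\right) n - 3 \left(-4 + 5\right)^{2} = \left(\left(- 12 n + H n\right) - 11\right) n - 3 \cdot 1^{2} = \left(-11 - 12 n + H n\right) n - 3 = n \left(-11 - 12 n + H n\right) - 3 = -3 + n \left(-11 - 12 n + H n\right)$)
$\left(Z{\left(12,10 \right)} - 148\right)^{2} = \left(\left(-3 - 12 \cdot 12^{2} - 132 + 10 \cdot 12^{2}\right) - 148\right)^{2} = \left(\left(-3 - 1728 - 132 + 10 \cdot 144\right) - 148\right)^{2} = \left(\left(-3 - 1728 - 132 + 1440\right) - 148\right)^{2} = \left(-423 - 148\right)^{2} = \left(-571\right)^{2} = 326041$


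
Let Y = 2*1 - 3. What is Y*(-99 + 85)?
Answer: 14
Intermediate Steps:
Y = -1 (Y = 2 - 3 = -1)
Y*(-99 + 85) = -(-99 + 85) = -1*(-14) = 14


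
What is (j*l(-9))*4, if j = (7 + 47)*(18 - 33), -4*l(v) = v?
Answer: -7290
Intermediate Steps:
l(v) = -v/4
j = -810 (j = 54*(-15) = -810)
(j*l(-9))*4 = -(-405)*(-9)/2*4 = -810*9/4*4 = -3645/2*4 = -7290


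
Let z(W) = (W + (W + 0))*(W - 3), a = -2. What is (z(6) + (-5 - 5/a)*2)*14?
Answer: 434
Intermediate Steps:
z(W) = 2*W*(-3 + W) (z(W) = (W + W)*(-3 + W) = (2*W)*(-3 + W) = 2*W*(-3 + W))
(z(6) + (-5 - 5/a)*2)*14 = (2*6*(-3 + 6) + (-5 - 5/(-2))*2)*14 = (2*6*3 + (-5 - 5*(-½))*2)*14 = (36 + (-5 + 5/2)*2)*14 = (36 - 5/2*2)*14 = (36 - 5)*14 = 31*14 = 434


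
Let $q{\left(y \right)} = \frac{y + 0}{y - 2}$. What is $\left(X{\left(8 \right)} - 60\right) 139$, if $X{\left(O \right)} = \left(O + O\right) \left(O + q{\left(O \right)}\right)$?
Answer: $\frac{37252}{3} \approx 12417.0$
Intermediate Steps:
$q{\left(y \right)} = \frac{y}{-2 + y}$
$X{\left(O \right)} = 2 O \left(O + \frac{O}{-2 + O}\right)$ ($X{\left(O \right)} = \left(O + O\right) \left(O + \frac{O}{-2 + O}\right) = 2 O \left(O + \frac{O}{-2 + O}\right)$)
$\left(X{\left(8 \right)} - 60\right) 139 = \left(\frac{2 \cdot 8^{2} \left(-1 + 8\right)}{-2 + 8} - 60\right) 139 = \left(2 \cdot 64 \cdot \frac{1}{6} \cdot 7 - 60\right) 139 = \left(\frac{448}{3} - 60\right) 139 = \frac{268}{3} \cdot 139 = \frac{37252}{3}$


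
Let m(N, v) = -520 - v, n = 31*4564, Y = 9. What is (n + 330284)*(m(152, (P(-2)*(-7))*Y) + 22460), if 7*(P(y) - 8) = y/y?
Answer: 10592606904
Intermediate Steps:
P(y) = 57/7 (P(y) = 8 + (y/y)/7 = 8 + (⅐)*1 = 8 + ⅐ = 57/7)
n = 141484
(n + 330284)*(m(152, (P(-2)*(-7))*Y) + 22460) = (141484 + 330284)*((-520 - (57/7)*(-7)*9) + 22460) = 471768*((-520 - (-57)*9) + 22460) = 471768*((-520 - 1*(-513)) + 22460) = 471768*((-520 + 513) + 22460) = 471768*(-7 + 22460) = 471768*22453 = 10592606904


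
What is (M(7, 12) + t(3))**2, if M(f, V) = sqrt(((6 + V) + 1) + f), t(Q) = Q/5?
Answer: 659/25 + 6*sqrt(26)/5 ≈ 32.479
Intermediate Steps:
t(Q) = Q/5 (t(Q) = Q*(1/5) = Q/5)
M(f, V) = sqrt(7 + V + f) (M(f, V) = sqrt((7 + V) + f) = sqrt(7 + V + f))
(M(7, 12) + t(3))**2 = (sqrt(7 + 12 + 7) + (1/5)*3)**2 = (sqrt(26) + 3/5)**2 = (3/5 + sqrt(26))**2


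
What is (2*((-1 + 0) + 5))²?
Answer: 64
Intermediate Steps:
(2*((-1 + 0) + 5))² = (2*(-1 + 5))² = (2*4)² = 8² = 64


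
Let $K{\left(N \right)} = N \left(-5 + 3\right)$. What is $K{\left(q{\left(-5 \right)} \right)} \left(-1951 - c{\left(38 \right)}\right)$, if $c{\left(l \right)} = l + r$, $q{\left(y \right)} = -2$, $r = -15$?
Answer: $-7896$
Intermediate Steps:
$c{\left(l \right)} = -15 + l$ ($c{\left(l \right)} = l - 15 = -15 + l$)
$K{\left(N \right)} = - 2 N$ ($K{\left(N \right)} = N \left(-2\right) = - 2 N$)
$K{\left(q{\left(-5 \right)} \right)} \left(-1951 - c{\left(38 \right)}\right) = \left(-2\right) \left(-2\right) \left(-1951 - \left(-15 + 38\right)\right) = 4 \left(-1951 - 23\right) = 4 \left(-1974\right) = -7896$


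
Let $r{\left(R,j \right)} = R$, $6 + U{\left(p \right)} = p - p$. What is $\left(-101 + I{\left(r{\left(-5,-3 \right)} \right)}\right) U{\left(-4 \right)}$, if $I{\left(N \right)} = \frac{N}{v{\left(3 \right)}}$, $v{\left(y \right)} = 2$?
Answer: $621$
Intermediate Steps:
$U{\left(p \right)} = -6$ ($U{\left(p \right)} = -6 + \left(p - p\right) = -6 + 0 = -6$)
$I{\left(N \right)} = \frac{N}{2}$
$\left(-101 + I{\left(r{\left(-5,-3 \right)} \right)}\right) U{\left(-4 \right)} = \left(-101 + \frac{1}{2} \left(-5\right)\right) \left(-6\right) = \left(-101 - \frac{5}{2}\right) \left(-6\right) = \left(- \frac{207}{2}\right) \left(-6\right) = 621$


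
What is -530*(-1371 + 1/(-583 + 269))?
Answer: 114081175/157 ≈ 7.2663e+5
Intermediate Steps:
-530*(-1371 + 1/(-583 + 269)) = -530*(-1371 + 1/(-314)) = -530*(-1371 - 1/314) = -530*(-430495/314) = 114081175/157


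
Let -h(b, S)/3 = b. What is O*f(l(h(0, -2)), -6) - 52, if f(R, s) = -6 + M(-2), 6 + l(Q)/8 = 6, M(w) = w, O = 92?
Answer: -788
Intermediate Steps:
h(b, S) = -3*b
l(Q) = 0 (l(Q) = -48 + 8*6 = -48 + 48 = 0)
f(R, s) = -8 (f(R, s) = -6 - 2 = -8)
O*f(l(h(0, -2)), -6) - 52 = 92*(-8) - 52 = -736 - 52 = -788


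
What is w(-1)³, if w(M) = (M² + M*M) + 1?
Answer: 27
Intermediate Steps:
w(M) = 1 + 2*M² (w(M) = (M² + M²) + 1 = 2*M² + 1 = 1 + 2*M²)
w(-1)³ = (1 + 2*(-1)²)³ = (1 + 2*1)³ = (1 + 2)³ = 3³ = 27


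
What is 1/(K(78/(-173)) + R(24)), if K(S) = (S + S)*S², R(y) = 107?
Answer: 5177717/553066615 ≈ 0.0093618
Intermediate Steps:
K(S) = 2*S³ (K(S) = (2*S)*S² = 2*S³)
1/(K(78/(-173)) + R(24)) = 1/(2*(78/(-173))³ + 107) = 1/(2*(78*(-1/173))³ + 107) = 1/(2*(-78/173)³ + 107) = 1/(2*(-474552/5177717) + 107) = 1/(-949104/5177717 + 107) = 1/(553066615/5177717) = 5177717/553066615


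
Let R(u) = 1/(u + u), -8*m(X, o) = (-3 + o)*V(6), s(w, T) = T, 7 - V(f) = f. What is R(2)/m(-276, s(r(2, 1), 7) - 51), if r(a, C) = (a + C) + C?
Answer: 2/47 ≈ 0.042553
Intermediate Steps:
V(f) = 7 - f
r(a, C) = a + 2*C (r(a, C) = (C + a) + C = a + 2*C)
m(X, o) = 3/8 - o/8 (m(X, o) = -(-3 + o)*(7 - 1*6)/8 = -(-3 + o)*(7 - 6)/8 = -(-3 + o)/8 = 3/8 - o/8)
R(u) = 1/(2*u)
R(2)/m(-276, s(r(2, 1), 7) - 51) = ((1/2)/2)/(3/8 - (7 - 51)/8) = ((1/2)*(1/2))/(3/8 - 1/8*(-44)) = 1/(4*(3/8 + 11/2)) = 1/(4*(47/8)) = (1/4)*(8/47) = 2/47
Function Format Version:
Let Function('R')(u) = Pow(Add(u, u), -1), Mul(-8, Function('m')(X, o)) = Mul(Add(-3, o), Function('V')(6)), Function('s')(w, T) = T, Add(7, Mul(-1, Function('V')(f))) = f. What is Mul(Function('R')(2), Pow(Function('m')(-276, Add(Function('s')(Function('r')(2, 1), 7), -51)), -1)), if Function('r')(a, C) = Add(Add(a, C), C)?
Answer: Rational(2, 47) ≈ 0.042553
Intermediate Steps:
Function('V')(f) = Add(7, Mul(-1, f))
Function('r')(a, C) = Add(a, Mul(2, C)) (Function('r')(a, C) = Add(Add(C, a), C) = Add(a, Mul(2, C)))
Function('m')(X, o) = Add(Rational(3, 8), Mul(Rational(-1, 8), o)) (Function('m')(X, o) = Mul(Rational(-1, 8), Mul(Add(-3, o), Add(7, Mul(-1, 6)))) = Mul(Rational(-1, 8), Mul(Add(-3, o), Add(7, -6))) = Mul(Rational(-1, 8), Mul(Add(-3, o), 1)) = Mul(Rational(-1, 8), Add(-3, o)) = Add(Rational(3, 8), Mul(Rational(-1, 8), o)))
Function('R')(u) = Mul(Rational(1, 2), Pow(u, -1)) (Function('R')(u) = Pow(Mul(2, u), -1) = Mul(Rational(1, 2), Pow(u, -1)))
Mul(Function('R')(2), Pow(Function('m')(-276, Add(Function('s')(Function('r')(2, 1), 7), -51)), -1)) = Mul(Mul(Rational(1, 2), Pow(2, -1)), Pow(Add(Rational(3, 8), Mul(Rational(-1, 8), Add(7, -51))), -1)) = Mul(Mul(Rational(1, 2), Rational(1, 2)), Pow(Add(Rational(3, 8), Mul(Rational(-1, 8), -44)), -1)) = Mul(Rational(1, 4), Pow(Add(Rational(3, 8), Rational(11, 2)), -1)) = Mul(Rational(1, 4), Pow(Rational(47, 8), -1)) = Mul(Rational(1, 4), Rational(8, 47)) = Rational(2, 47)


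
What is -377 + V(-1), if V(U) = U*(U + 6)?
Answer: -382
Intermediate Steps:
V(U) = U*(6 + U)
-377 + V(-1) = -377 - (6 - 1) = -377 - 1*5 = -377 - 5 = -382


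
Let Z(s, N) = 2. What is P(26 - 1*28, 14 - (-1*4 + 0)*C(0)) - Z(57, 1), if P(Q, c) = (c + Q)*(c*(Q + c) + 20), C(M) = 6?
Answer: 49966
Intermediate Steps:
P(Q, c) = (20 + c*(Q + c))*(Q + c) (P(Q, c) = (Q + c)*(20 + c*(Q + c)) = (20 + c*(Q + c))*(Q + c))
P(26 - 1*28, 14 - (-1*4 + 0)*C(0)) - Z(57, 1) = ((14 - (-1*4 + 0)*6)**3 + 20*(26 - 1*28) + 20*(14 - (-1*4 + 0)*6) + (14 - (-1*4 + 0)*6)*(26 - 1*28)**2 + 2*(26 - 1*28)*(14 - (-1*4 + 0)*6)**2) - 1*2 = ((14 - (-4 + 0)*6)**3 + 20*(26 - 28) + 20*(14 - (-4 + 0)*6) + (14 - (-4 + 0)*6)*(26 - 28)**2 + 2*(26 - 28)*(14 - (-4 + 0)*6)**2) - 2 = ((14 - (-4)*6)**3 + 20*(-2) + 20*(14 - (-4)*6) + (14 - (-4)*6)*(-2)**2 + 2*(-2)*(14 - (-4)*6)**2) - 2 = ((14 - 1*(-24))**3 - 40 + 20*(14 - 1*(-24)) + (14 - 1*(-24))*4 + 2*(-2)*(14 - 1*(-24))**2) - 2 = ((14 + 24)**3 - 40 + 20*(14 + 24) + (14 + 24)*4 + 2*(-2)*(14 + 24)**2) - 2 = (38**3 - 40 + 20*38 + 38*4 + 2*(-2)*38**2) - 2 = (54872 - 40 + 760 + 152 + 2*(-2)*1444) - 2 = (54872 - 40 + 760 + 152 - 5776) - 2 = 49968 - 2 = 49966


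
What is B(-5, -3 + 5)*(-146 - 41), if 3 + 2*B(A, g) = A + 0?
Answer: 748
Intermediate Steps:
B(A, g) = -3/2 + A/2 (B(A, g) = -3/2 + (A + 0)/2 = -3/2 + A/2)
B(-5, -3 + 5)*(-146 - 41) = (-3/2 + (½)*(-5))*(-146 - 41) = (-3/2 - 5/2)*(-187) = -4*(-187) = 748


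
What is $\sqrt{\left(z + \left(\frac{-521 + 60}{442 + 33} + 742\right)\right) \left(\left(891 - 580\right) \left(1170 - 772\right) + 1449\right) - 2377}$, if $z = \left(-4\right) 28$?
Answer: $\frac{6 \sqrt{19746974987}}{95} \approx 8875.2$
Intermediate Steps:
$z = -112$
$\sqrt{\left(z + \left(\frac{-521 + 60}{442 + 33} + 742\right)\right) \left(\left(891 - 580\right) \left(1170 - 772\right) + 1449\right) - 2377} = \sqrt{\left(-112 + \left(\frac{-521 + 60}{442 + 33} + 742\right)\right) \left(\left(891 - 580\right) \left(1170 - 772\right) + 1449\right) - 2377} = \sqrt{\left(-112 + \left(- \frac{461}{475} + 742\right)\right) \left(311 \cdot 398 + 1449\right) - 2377} = \sqrt{\left(-112 + \left(\left(-461\right) \frac{1}{475} + 742\right)\right) \left(123778 + 1449\right) - 2377} = \sqrt{\left(-112 + \left(- \frac{461}{475} + 742\right)\right) 125227 - 2377} = \sqrt{\left(-112 + \frac{351989}{475}\right) 125227 - 2377} = \sqrt{\frac{298789}{475} \cdot 125227 - 2377} = \sqrt{\frac{37416450103}{475} - 2377} = \sqrt{\frac{37415321028}{475}} = \frac{6 \sqrt{19746974987}}{95}$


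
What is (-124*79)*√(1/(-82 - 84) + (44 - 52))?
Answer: -4898*I*√220614/83 ≈ -27718.0*I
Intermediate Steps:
(-124*79)*√(1/(-82 - 84) + (44 - 52)) = -9796*√(1/(-166) - 8) = -9796*√(-1/166 - 8) = -4898*I*√220614/83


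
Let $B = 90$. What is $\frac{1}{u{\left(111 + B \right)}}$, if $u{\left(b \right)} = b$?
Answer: $\frac{1}{201} \approx 0.0049751$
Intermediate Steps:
$\frac{1}{u{\left(111 + B \right)}} = \frac{1}{111 + 90} = \frac{1}{201}$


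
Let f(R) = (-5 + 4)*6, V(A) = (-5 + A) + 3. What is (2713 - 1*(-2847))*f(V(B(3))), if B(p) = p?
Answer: -33360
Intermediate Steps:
V(A) = -2 + A
f(R) = -6 (f(R) = -1*6 = -6)
(2713 - 1*(-2847))*f(V(B(3))) = (2713 - 1*(-2847))*(-6) = (2713 + 2847)*(-6) = 5560*(-6) = -33360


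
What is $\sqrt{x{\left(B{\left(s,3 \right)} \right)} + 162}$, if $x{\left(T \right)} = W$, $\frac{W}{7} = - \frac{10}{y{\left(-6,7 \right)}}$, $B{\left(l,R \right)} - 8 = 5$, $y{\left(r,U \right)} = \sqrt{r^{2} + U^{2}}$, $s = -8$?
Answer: $\frac{\sqrt{46818 - 238 \sqrt{85}}}{17} \approx 12.426$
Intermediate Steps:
$y{\left(r,U \right)} = \sqrt{U^{2} + r^{2}}$
$B{\left(l,R \right)} = 13$ ($B{\left(l,R \right)} = 8 + 5 = 13$)
$W = - \frac{14 \sqrt{85}}{17}$ ($W = 7 \left(- \frac{10}{\sqrt{7^{2} + \left(-6\right)^{2}}}\right) = 7 \left(- \frac{10}{\sqrt{49 + 36}}\right) = 7 \left(- \frac{10}{\sqrt{85}}\right) = 7 \left(- 10 \frac{\sqrt{85}}{85}\right) = 7 \left(- \frac{2 \sqrt{85}}{17}\right) = - \frac{14 \sqrt{85}}{17} \approx -7.5926$)
$x{\left(T \right)} = - \frac{14 \sqrt{85}}{17}$
$\sqrt{x{\left(B{\left(s,3 \right)} \right)} + 162} = \sqrt{- \frac{14 \sqrt{85}}{17} + 162} = \sqrt{162 - \frac{14 \sqrt{85}}{17}}$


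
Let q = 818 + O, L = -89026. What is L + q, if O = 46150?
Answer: -42058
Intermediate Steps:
q = 46968 (q = 818 + 46150 = 46968)
L + q = -89026 + 46968 = -42058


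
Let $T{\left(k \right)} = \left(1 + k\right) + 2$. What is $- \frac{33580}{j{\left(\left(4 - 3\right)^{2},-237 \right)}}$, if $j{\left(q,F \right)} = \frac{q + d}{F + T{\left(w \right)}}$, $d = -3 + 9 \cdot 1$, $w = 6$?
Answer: $\frac{7656240}{7} \approx 1.0937 \cdot 10^{6}$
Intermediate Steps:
$T{\left(k \right)} = 3 + k$
$d = 6$ ($d = -3 + 9 = 6$)
$j{\left(q,F \right)} = \frac{6 + q}{9 + F}$ ($j{\left(q,F \right)} = \frac{q + 6}{F + \left(3 + 6\right)} = \frac{6 + q}{F + 9} = \frac{6 + q}{9 + F}$)
$- \frac{33580}{j{\left(\left(4 - 3\right)^{2},-237 \right)}} = - \frac{33580}{\frac{1}{9 - 237} \left(6 + \left(4 - 3\right)^{2}\right)} = - \frac{33580}{\frac{1}{-228} \left(6 + 1^{2}\right)} = - \frac{33580}{\left(- \frac{1}{228}\right) \left(6 + 1\right)} = - \frac{33580}{\left(- \frac{1}{228}\right) 7} = - \frac{33580}{- \frac{7}{228}} = \left(-33580\right) \left(- \frac{228}{7}\right) = \frac{7656240}{7}$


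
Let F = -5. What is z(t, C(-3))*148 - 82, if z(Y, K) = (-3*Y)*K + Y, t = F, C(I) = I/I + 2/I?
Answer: -82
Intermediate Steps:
C(I) = 1 + 2/I
t = -5
z(Y, K) = Y - 3*K*Y (z(Y, K) = -3*K*Y + Y = Y - 3*K*Y)
z(t, C(-3))*148 - 82 = -5*(1 - 3*(2 - 3)/(-3))*148 - 82 = -5*(1 - (-1)*(-1))*148 - 82 = -5*(1 - 3*⅓)*148 - 82 = -5*(1 - 1)*148 - 82 = -5*0*148 - 82 = 0*148 - 82 = 0 - 82 = -82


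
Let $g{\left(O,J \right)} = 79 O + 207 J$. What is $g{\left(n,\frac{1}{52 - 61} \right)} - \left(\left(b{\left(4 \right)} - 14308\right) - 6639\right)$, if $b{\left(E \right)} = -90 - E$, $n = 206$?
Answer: $37292$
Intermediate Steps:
$g{\left(n,\frac{1}{52 - 61} \right)} - \left(\left(b{\left(4 \right)} - 14308\right) - 6639\right) = \left(79 \cdot 206 + \frac{207}{52 - 61}\right) - \left(\left(\left(-90 - 4\right) - 14308\right) - 6639\right) = \left(16274 + \frac{207}{-9}\right) - \left(\left(\left(-90 - 4\right) - 14308\right) - 6639\right) = \left(16274 + 207 \left(- \frac{1}{9}\right)\right) - \left(\left(-94 - 14308\right) - 6639\right) = \left(16274 - 23\right) - \left(-14402 - 6639\right) = 16251 - -21041 = 16251 + 21041 = 37292$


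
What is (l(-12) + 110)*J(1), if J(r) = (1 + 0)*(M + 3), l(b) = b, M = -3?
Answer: 0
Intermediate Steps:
J(r) = 0 (J(r) = (1 + 0)*(-3 + 3) = 1*0 = 0)
(l(-12) + 110)*J(1) = (-12 + 110)*0 = 98*0 = 0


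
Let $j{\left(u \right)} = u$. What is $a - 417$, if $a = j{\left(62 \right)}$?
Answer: $-355$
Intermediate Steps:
$a = 62$
$a - 417 = 62 - 417 = -355$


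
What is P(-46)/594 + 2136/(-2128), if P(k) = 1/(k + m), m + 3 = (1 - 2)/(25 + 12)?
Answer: -143853307/143309628 ≈ -1.0038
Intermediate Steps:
m = -112/37 (m = -3 + (1 - 2)/(25 + 12) = -3 - 1/37 = -112/37 ≈ -3.0270)
P(k) = 1/(-112/37 + k) (P(k) = 1/(k - 112/37) = 1/(-112/37 + k))
P(-46)/594 + 2136/(-2128) = (37/(-112 + 37*(-46)))/594 + 2136/(-2128) = (37/(-112 - 1702))*(1/594) + 2136*(-1/2128) = (37/(-1814))*(1/594) - 267/266 = (37*(-1/1814))*(1/594) - 267/266 = -37/1814*1/594 - 267/266 = -37/1077516 - 267/266 = -143853307/143309628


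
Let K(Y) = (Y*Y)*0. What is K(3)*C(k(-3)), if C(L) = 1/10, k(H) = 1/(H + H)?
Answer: 0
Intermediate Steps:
k(H) = 1/(2*H)
K(Y) = 0 (K(Y) = Y²*0 = 0)
C(L) = ⅒
K(3)*C(k(-3)) = 0*(⅒) = 0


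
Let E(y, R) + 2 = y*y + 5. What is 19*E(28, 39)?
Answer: 14953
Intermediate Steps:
E(y, R) = 3 + y² (E(y, R) = -2 + (y*y + 5) = -2 + (y² + 5) = -2 + (5 + y²) = 3 + y²)
19*E(28, 39) = 19*(3 + 28²) = 19*(3 + 784) = 19*787 = 14953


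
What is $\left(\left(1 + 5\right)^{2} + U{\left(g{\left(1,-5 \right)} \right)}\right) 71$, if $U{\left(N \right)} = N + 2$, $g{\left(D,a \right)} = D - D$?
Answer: $2698$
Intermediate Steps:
$g{\left(D,a \right)} = 0$
$U{\left(N \right)} = 2 + N$
$\left(\left(1 + 5\right)^{2} + U{\left(g{\left(1,-5 \right)} \right)}\right) 71 = \left(\left(1 + 5\right)^{2} + \left(2 + 0\right)\right) 71 = \left(6^{2} + 2\right) 71 = \left(36 + 2\right) 71 = 38 \cdot 71 = 2698$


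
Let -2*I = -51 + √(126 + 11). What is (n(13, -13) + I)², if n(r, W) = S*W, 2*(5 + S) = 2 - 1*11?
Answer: (298 - √137)²/4 ≈ 20491.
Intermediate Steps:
S = -19/2 (S = -5 + (2 - 1*11)/2 = -5 + (2 - 11)/2 = -5 + (½)*(-9) = -5 - 9/2 = -19/2 ≈ -9.5000)
I = 51/2 - √137/2 (I = -(-51 + √(126 + 11))/2 = -(-51 + √137)/2 = 51/2 - √137/2 ≈ 19.648)
n(r, W) = -19*W/2
(n(13, -13) + I)² = (-19/2*(-13) + (51/2 - √137/2))² = (247/2 + (51/2 - √137/2))² = (149 - √137/2)²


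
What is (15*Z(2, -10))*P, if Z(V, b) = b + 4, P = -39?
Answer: 3510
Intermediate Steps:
Z(V, b) = 4 + b
(15*Z(2, -10))*P = (15*(4 - 10))*(-39) = (15*(-6))*(-39) = -90*(-39) = 3510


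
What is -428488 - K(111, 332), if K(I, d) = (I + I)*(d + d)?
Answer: -575896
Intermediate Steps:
K(I, d) = 4*I*d (K(I, d) = (2*I)*(2*d) = 4*I*d)
-428488 - K(111, 332) = -428488 - 4*111*332 = -428488 - 1*147408 = -428488 - 147408 = -575896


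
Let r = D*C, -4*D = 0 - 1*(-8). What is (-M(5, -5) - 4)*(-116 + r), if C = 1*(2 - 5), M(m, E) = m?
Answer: 990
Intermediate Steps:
C = -3 (C = 1*(-3) = -3)
D = -2 (D = -(0 - 1*(-8))/4 = -(0 + 8)/4 = -¼*8 = -2)
r = 6 (r = -2*(-3) = 6)
(-M(5, -5) - 4)*(-116 + r) = (-1*5 - 4)*(-116 + 6) = (-5 - 4)*(-110) = -9*(-110) = 990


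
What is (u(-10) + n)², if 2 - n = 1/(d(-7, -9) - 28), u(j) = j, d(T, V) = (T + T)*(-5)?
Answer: 113569/1764 ≈ 64.381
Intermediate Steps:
d(T, V) = -10*T (d(T, V) = (2*T)*(-5) = -10*T)
n = 83/42 (n = 2 - 1/(-10*(-7) - 28) = 2 - 1/(70 - 28) = 2 - 1/42 = 83/42 ≈ 1.9762)
(u(-10) + n)² = (-10 + 83/42)² = (-337/42)² = 113569/1764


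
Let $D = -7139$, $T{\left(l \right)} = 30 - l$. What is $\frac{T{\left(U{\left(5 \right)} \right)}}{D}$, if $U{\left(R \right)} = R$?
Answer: $- \frac{25}{7139} \approx -0.0035019$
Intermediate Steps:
$\frac{T{\left(U{\left(5 \right)} \right)}}{D} = \frac{30 - 5}{-7139} = \left(30 - 5\right) \left(- \frac{1}{7139}\right) = 25 \left(- \frac{1}{7139}\right) = - \frac{25}{7139}$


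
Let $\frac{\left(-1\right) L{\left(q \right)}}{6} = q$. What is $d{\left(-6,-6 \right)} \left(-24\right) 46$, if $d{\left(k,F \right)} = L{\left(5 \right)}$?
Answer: $33120$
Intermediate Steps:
$L{\left(q \right)} = - 6 q$
$d{\left(k,F \right)} = -30$ ($d{\left(k,F \right)} = \left(-6\right) 5 = -30$)
$d{\left(-6,-6 \right)} \left(-24\right) 46 = \left(-30\right) \left(-24\right) 46 = 720 \cdot 46 = 33120$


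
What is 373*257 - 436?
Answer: 95425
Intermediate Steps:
373*257 - 436 = 95861 - 436 = 95425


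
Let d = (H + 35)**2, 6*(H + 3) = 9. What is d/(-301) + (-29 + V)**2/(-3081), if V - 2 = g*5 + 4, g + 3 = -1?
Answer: -16056805/3709524 ≈ -4.3285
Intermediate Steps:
H = -3/2 (H = -3 + (1/6)*9 = -3 + 3/2 = -3/2 ≈ -1.5000)
g = -4 (g = -3 - 1 = -4)
d = 4489/4 (d = (-3/2 + 35)**2 = (67/2)**2 = 4489/4 ≈ 1122.3)
V = -14 (V = 2 + (-4*5 + 4) = 2 + (-20 + 4) = 2 - 16 = -14)
d/(-301) + (-29 + V)**2/(-3081) = (4489/4)/(-301) + (-29 - 14)**2/(-3081) = (4489/4)*(-1/301) + (-43)**2*(-1/3081) = -4489/1204 + 1849*(-1/3081) = -4489/1204 - 1849/3081 = -16056805/3709524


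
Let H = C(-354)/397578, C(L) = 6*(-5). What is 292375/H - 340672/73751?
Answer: -285765133288347/73751 ≈ -3.8747e+9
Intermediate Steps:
C(L) = -30
H = -5/66263 (H = -30/397578 = -30*1/397578 = -5/66263 ≈ -7.5457e-5)
292375/H - 340672/73751 = 292375/(-5/66263) - 340672/73751 = 292375*(-66263/5) - 340672*1/73751 = -3874728925 - 340672/73751 = -285765133288347/73751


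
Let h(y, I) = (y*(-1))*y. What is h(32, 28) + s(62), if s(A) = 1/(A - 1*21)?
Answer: -41983/41 ≈ -1024.0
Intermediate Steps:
h(y, I) = -y**2 (h(y, I) = (-y)*y = -y**2)
s(A) = 1/(-21 + A) (s(A) = 1/(A - 21) = 1/(-21 + A))
h(32, 28) + s(62) = -1*32**2 + 1/(-21 + 62) = -1*1024 + 1/41 = -1024 + 1/41 = -41983/41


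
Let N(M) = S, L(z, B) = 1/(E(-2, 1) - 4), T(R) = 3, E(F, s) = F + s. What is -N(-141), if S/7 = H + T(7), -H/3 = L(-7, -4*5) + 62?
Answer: 6384/5 ≈ 1276.8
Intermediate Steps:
L(z, B) = -1/5 (L(z, B) = 1/((-2 + 1) - 4) = 1/(-1 - 4) = 1/(-5) = -1/5)
H = -927/5 (H = -3*(-1/5 + 62) = -3*309/5 = -927/5 ≈ -185.40)
S = -6384/5 (S = 7*(-927/5 + 3) = 7*(-912/5) = -6384/5 ≈ -1276.8)
N(M) = -6384/5
-N(-141) = -1*(-6384/5) = 6384/5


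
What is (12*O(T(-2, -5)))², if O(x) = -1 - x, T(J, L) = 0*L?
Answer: 144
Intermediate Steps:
T(J, L) = 0
(12*O(T(-2, -5)))² = (12*(-1 - 1*0))² = (12*(-1 + 0))² = (12*(-1))² = (-12)² = 144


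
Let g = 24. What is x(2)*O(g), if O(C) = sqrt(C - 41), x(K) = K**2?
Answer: 4*I*sqrt(17) ≈ 16.492*I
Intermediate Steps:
O(C) = sqrt(-41 + C)
x(2)*O(g) = 2**2*sqrt(-41 + 24) = 4*sqrt(-17) = 4*(I*sqrt(17)) = 4*I*sqrt(17)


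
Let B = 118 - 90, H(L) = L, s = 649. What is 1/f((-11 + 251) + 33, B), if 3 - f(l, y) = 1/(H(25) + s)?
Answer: 674/2021 ≈ 0.33350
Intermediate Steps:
B = 28
f(l, y) = 2021/674 (f(l, y) = 3 - 1/(25 + 649) = 3 - 1/674 = 2021/674)
1/f((-11 + 251) + 33, B) = 1/(2021/674) = 674/2021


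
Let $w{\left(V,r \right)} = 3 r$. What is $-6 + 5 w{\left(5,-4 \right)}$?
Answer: $-66$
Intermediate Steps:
$-6 + 5 w{\left(5,-4 \right)} = -6 + 5 \cdot 3 \left(-4\right) = -6 + 5 \left(-12\right) = -6 - 60 = -66$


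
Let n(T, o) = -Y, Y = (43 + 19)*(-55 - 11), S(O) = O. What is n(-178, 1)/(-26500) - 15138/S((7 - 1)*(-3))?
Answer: 5570602/6625 ≈ 840.85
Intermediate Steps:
Y = -4092 (Y = 62*(-66) = -4092)
n(T, o) = 4092 (n(T, o) = -1*(-4092) = 4092)
n(-178, 1)/(-26500) - 15138/S((7 - 1)*(-3)) = 4092/(-26500) - 15138*(-1/(3*(7 - 1))) = 4092*(-1/26500) - 15138/(6*(-3)) = -1023/6625 - 15138/(-18) = -1023/6625 - 15138*(-1/18) = -1023/6625 + 841 = 5570602/6625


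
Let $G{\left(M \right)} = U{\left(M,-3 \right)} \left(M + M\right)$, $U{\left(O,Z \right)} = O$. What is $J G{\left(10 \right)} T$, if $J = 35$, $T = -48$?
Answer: $-336000$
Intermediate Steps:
$G{\left(M \right)} = 2 M^{2}$ ($G{\left(M \right)} = M \left(M + M\right) = M 2 M = 2 M^{2}$)
$J G{\left(10 \right)} T = 35 \cdot 2 \cdot 10^{2} \left(-48\right) = 35 \cdot 2 \cdot 100 \left(-48\right) = 35 \cdot 200 \left(-48\right) = 7000 \left(-48\right) = -336000$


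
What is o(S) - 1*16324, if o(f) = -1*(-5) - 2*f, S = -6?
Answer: -16307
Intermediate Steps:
o(f) = 5 - 2*f
o(S) - 1*16324 = (5 - 2*(-6)) - 1*16324 = (5 + 12) - 16324 = 17 - 16324 = -16307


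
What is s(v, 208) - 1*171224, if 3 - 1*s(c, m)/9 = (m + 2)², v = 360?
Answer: -568097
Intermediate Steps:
s(c, m) = 27 - 9*(2 + m)² (s(c, m) = 27 - 9*(m + 2)² = 27 - 9*(2 + m)²)
s(v, 208) - 1*171224 = (27 - 9*(2 + 208)²) - 1*171224 = (27 - 9*210²) - 171224 = (27 - 9*44100) - 171224 = (27 - 396900) - 171224 = -396873 - 171224 = -568097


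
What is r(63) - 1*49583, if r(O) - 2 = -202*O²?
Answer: -851319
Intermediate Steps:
r(O) = 2 - 202*O²
r(63) - 1*49583 = (2 - 202*63²) - 1*49583 = (2 - 202*3969) - 49583 = (2 - 801738) - 49583 = -801736 - 49583 = -851319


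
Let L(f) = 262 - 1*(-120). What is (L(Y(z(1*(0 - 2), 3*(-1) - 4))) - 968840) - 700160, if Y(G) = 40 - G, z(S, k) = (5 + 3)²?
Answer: -1668618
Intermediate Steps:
z(S, k) = 64 (z(S, k) = 8² = 64)
L(f) = 382 (L(f) = 262 + 120 = 382)
(L(Y(z(1*(0 - 2), 3*(-1) - 4))) - 968840) - 700160 = (382 - 968840) - 700160 = -968458 - 700160 = -1668618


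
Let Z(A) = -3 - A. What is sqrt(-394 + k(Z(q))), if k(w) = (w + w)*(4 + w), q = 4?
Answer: 4*I*sqrt(22) ≈ 18.762*I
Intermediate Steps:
k(w) = 2*w*(4 + w) (k(w) = (2*w)*(4 + w) = 2*w*(4 + w))
sqrt(-394 + k(Z(q))) = sqrt(-394 + 2*(-3 - 1*4)*(4 + (-3 - 1*4))) = sqrt(-394 + 2*(-3 - 4)*(4 + (-3 - 4))) = sqrt(-394 + 2*(-7)*(4 - 7)) = sqrt(-394 + 2*(-7)*(-3)) = sqrt(-394 + 42) = sqrt(-352) = 4*I*sqrt(22)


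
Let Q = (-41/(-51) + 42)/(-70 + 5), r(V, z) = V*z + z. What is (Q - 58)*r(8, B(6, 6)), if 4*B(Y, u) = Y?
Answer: -1750077/2210 ≈ -791.89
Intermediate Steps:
B(Y, u) = Y/4
r(V, z) = z + V*z
Q = -2183/3315 (Q = (-41*(-1/51) + 42)/(-65) = (41/51 + 42)*(-1/65) = (2183/51)*(-1/65) = -2183/3315 ≈ -0.65852)
(Q - 58)*r(8, B(6, 6)) = (-2183/3315 - 58)*(((¼)*6)*(1 + 8)) = -194453*9/2210 = -194453/3315*27/2 = -1750077/2210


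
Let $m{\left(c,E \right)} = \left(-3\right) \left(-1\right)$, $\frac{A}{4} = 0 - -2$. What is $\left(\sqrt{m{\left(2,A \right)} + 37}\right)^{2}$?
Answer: $40$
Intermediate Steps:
$A = 8$ ($A = 4 \left(0 - -2\right) = 4 \left(0 + 2\right) = 4 \cdot 2 = 8$)
$m{\left(c,E \right)} = 3$
$\left(\sqrt{m{\left(2,A \right)} + 37}\right)^{2} = \left(\sqrt{3 + 37}\right)^{2} = \left(\sqrt{40}\right)^{2} = \left(2 \sqrt{10}\right)^{2} = 40$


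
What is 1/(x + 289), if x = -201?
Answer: 1/88 ≈ 0.011364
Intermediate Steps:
1/(x + 289) = 1/(-201 + 289) = 1/88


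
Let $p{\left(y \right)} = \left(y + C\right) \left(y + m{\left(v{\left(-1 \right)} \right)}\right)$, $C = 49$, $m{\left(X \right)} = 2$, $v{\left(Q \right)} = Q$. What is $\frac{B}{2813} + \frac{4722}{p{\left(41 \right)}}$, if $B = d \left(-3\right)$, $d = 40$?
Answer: $\frac{2136431}{1814385} \approx 1.1775$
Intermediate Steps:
$B = -120$ ($B = 40 \left(-3\right) = -120$)
$p{\left(y \right)} = \left(2 + y\right) \left(49 + y\right)$ ($p{\left(y \right)} = \left(y + 49\right) \left(y + 2\right) = \left(49 + y\right) \left(2 + y\right) = \left(2 + y\right) \left(49 + y\right)$)
$\frac{B}{2813} + \frac{4722}{p{\left(41 \right)}} = - \frac{120}{2813} + \frac{4722}{98 + 41^{2} + 51 \cdot 41} = \left(-120\right) \frac{1}{2813} + \frac{4722}{98 + 1681 + 2091} = - \frac{120}{2813} + \frac{4722}{3870} = - \frac{120}{2813} + 4722 \cdot \frac{1}{3870} = - \frac{120}{2813} + \frac{787}{645} = \frac{2136431}{1814385}$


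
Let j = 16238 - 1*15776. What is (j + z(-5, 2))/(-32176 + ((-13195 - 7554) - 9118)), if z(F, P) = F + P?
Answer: -153/20681 ≈ -0.0073981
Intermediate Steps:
j = 462 (j = 16238 - 15776 = 462)
(j + z(-5, 2))/(-32176 + ((-13195 - 7554) - 9118)) = (462 + (-5 + 2))/(-32176 + ((-13195 - 7554) - 9118)) = (462 - 3)/(-32176 + (-20749 - 9118)) = 459/(-32176 - 29867) = 459/(-62043) = 459*(-1/62043) = -153/20681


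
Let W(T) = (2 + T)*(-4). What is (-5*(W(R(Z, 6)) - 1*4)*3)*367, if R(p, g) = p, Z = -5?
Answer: -44040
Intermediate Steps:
W(T) = -8 - 4*T
(-5*(W(R(Z, 6)) - 1*4)*3)*367 = (-5*((-8 - 4*(-5)) - 1*4)*3)*367 = (-5*((-8 + 20) - 4)*3)*367 = (-5*(12 - 4)*3)*367 = (-5*8*3)*367 = -40*3*367 = -120*367 = -44040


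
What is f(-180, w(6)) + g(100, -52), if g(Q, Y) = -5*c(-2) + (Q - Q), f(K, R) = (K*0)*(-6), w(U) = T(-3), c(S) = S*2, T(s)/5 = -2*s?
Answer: 20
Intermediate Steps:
T(s) = -10*s (T(s) = 5*(-2*s) = -10*s)
c(S) = 2*S
w(U) = 30 (w(U) = -10*(-3) = 30)
f(K, R) = 0 (f(K, R) = 0*(-6) = 0)
g(Q, Y) = 20 (g(Q, Y) = -10*(-2) + (Q - Q) = -5*(-4) + 0 = 20 + 0 = 20)
f(-180, w(6)) + g(100, -52) = 0 + 20 = 20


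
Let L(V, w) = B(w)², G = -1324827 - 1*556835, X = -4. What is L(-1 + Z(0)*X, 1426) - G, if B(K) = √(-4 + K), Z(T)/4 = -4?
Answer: 1883084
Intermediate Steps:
Z(T) = -16 (Z(T) = 4*(-4) = -16)
G = -1881662 (G = -1324827 - 556835 = -1881662)
L(V, w) = -4 + w (L(V, w) = (√(-4 + w))² = -4 + w)
L(-1 + Z(0)*X, 1426) - G = (-4 + 1426) - 1*(-1881662) = 1422 + 1881662 = 1883084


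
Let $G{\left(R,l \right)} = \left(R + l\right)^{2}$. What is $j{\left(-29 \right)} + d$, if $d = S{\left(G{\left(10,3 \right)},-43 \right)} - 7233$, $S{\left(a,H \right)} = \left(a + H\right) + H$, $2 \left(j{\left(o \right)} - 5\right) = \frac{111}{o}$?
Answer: $- \frac{414521}{58} \approx -7146.9$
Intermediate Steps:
$j{\left(o \right)} = 5 + \frac{111}{2 o}$ ($j{\left(o \right)} = 5 + \frac{111 \frac{1}{o}}{2} = 5 + \frac{111}{2 o}$)
$S{\left(a,H \right)} = a + 2 H$ ($S{\left(a,H \right)} = \left(H + a\right) + H = a + 2 H$)
$d = -7150$ ($d = \left(\left(10 + 3\right)^{2} + 2 \left(-43\right)\right) - 7233 = \left(13^{2} - 86\right) - 7233 = \left(169 - 86\right) - 7233 = 83 - 7233 = -7150$)
$j{\left(-29 \right)} + d = \left(5 + \frac{111}{2 \left(-29\right)}\right) - 7150 = \left(5 + \frac{111}{2} \left(- \frac{1}{29}\right)\right) - 7150 = \left(5 - \frac{111}{58}\right) - 7150 = \frac{179}{58} - 7150 = - \frac{414521}{58}$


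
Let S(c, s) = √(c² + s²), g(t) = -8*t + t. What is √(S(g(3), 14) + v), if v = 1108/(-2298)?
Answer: √(-636546 + 9241407*√13)/1149 ≈ 4.9756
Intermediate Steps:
g(t) = -7*t
v = -554/1149 (v = 1108*(-1/2298) = -554/1149 ≈ -0.48216)
√(S(g(3), 14) + v) = √(√((-7*3)² + 14²) - 554/1149) = √(√((-21)² + 196) - 554/1149) = √(√(441 + 196) - 554/1149) = √(√637 - 554/1149) = √(7*√13 - 554/1149) = √(-554/1149 + 7*√13)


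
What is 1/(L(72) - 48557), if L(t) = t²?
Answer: -1/43373 ≈ -2.3056e-5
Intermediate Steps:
1/(L(72) - 48557) = 1/(72² - 48557) = 1/(5184 - 48557) = 1/(-43373) = -1/43373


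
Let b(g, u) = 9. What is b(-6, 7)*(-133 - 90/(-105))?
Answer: -8325/7 ≈ -1189.3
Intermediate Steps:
b(-6, 7)*(-133 - 90/(-105)) = 9*(-133 - 90/(-105)) = 9*(-133 - 90*(-1/105)) = 9*(-133 + 6/7) = 9*(-925/7) = -8325/7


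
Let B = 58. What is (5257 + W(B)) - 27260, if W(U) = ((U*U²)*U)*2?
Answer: 22610989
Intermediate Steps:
W(U) = 2*U⁴ (W(U) = (U³*U)*2 = U⁴*2 = 2*U⁴)
(5257 + W(B)) - 27260 = (5257 + 2*58⁴) - 27260 = (5257 + 2*11316496) - 27260 = (5257 + 22632992) - 27260 = 22638249 - 27260 = 22610989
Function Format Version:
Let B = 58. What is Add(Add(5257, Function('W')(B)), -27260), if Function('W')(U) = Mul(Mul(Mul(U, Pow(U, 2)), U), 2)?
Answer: 22610989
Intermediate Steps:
Function('W')(U) = Mul(2, Pow(U, 4)) (Function('W')(U) = Mul(Mul(Pow(U, 3), U), 2) = Mul(Pow(U, 4), 2) = Mul(2, Pow(U, 4)))
Add(Add(5257, Function('W')(B)), -27260) = Add(Add(5257, Mul(2, Pow(58, 4))), -27260) = Add(Add(5257, Mul(2, 11316496)), -27260) = Add(Add(5257, 22632992), -27260) = Add(22638249, -27260) = 22610989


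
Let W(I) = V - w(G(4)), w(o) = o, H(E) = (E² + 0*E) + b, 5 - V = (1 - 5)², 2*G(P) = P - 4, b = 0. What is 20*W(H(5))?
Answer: -220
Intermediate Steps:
G(P) = -2 + P/2 (G(P) = (P - 4)/2 = (-4 + P)/2 = -2 + P/2)
V = -11 (V = 5 - (1 - 5)² = 5 - 1*(-4)² = 5 - 1*16 = 5 - 16 = -11)
H(E) = E² (H(E) = (E² + 0*E) + 0 = (E² + 0) + 0 = E² + 0 = E²)
W(I) = -11 (W(I) = -11 - (-2 + (½)*4) = -11 - (-2 + 2) = -11 - 1*0 = -11 + 0 = -11)
20*W(H(5)) = 20*(-11) = -220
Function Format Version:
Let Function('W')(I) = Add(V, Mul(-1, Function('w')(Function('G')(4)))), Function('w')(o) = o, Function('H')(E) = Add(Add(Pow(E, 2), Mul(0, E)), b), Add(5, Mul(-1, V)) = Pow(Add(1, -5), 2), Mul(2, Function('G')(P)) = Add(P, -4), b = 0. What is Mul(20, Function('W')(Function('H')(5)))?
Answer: -220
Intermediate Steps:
Function('G')(P) = Add(-2, Mul(Rational(1, 2), P)) (Function('G')(P) = Mul(Rational(1, 2), Add(P, -4)) = Mul(Rational(1, 2), Add(-4, P)) = Add(-2, Mul(Rational(1, 2), P)))
V = -11 (V = Add(5, Mul(-1, Pow(Add(1, -5), 2))) = Add(5, Mul(-1, Pow(-4, 2))) = Add(5, Mul(-1, 16)) = Add(5, -16) = -11)
Function('H')(E) = Pow(E, 2) (Function('H')(E) = Add(Add(Pow(E, 2), Mul(0, E)), 0) = Add(Add(Pow(E, 2), 0), 0) = Add(Pow(E, 2), 0) = Pow(E, 2))
Function('W')(I) = -11 (Function('W')(I) = Add(-11, Mul(-1, Add(-2, Mul(Rational(1, 2), 4)))) = Add(-11, Mul(-1, Add(-2, 2))) = Add(-11, Mul(-1, 0)) = Add(-11, 0) = -11)
Mul(20, Function('W')(Function('H')(5))) = Mul(20, -11) = -220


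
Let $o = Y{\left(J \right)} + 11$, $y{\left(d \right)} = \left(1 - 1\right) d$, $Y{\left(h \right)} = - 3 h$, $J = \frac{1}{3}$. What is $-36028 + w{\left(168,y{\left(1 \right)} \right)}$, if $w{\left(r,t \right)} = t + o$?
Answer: $-36018$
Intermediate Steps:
$J = \frac{1}{3} \approx 0.33333$
$y{\left(d \right)} = 0$ ($y{\left(d \right)} = 0 d = 0$)
$o = 10$ ($o = \left(-3\right) \frac{1}{3} + 11 = -1 + 11 = 10$)
$w{\left(r,t \right)} = 10 + t$ ($w{\left(r,t \right)} = t + 10 = 10 + t$)
$-36028 + w{\left(168,y{\left(1 \right)} \right)} = -36028 + \left(10 + 0\right) = -36028 + 10 = -36018$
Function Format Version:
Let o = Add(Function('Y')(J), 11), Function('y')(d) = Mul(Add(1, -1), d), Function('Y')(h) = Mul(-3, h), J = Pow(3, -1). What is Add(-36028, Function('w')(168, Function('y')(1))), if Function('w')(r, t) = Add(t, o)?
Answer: -36018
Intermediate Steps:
J = Rational(1, 3) ≈ 0.33333
Function('y')(d) = 0 (Function('y')(d) = Mul(0, d) = 0)
o = 10 (o = Add(Mul(-3, Rational(1, 3)), 11) = Add(-1, 11) = 10)
Function('w')(r, t) = Add(10, t) (Function('w')(r, t) = Add(t, 10) = Add(10, t))
Add(-36028, Function('w')(168, Function('y')(1))) = Add(-36028, Add(10, 0)) = Add(-36028, 10) = -36018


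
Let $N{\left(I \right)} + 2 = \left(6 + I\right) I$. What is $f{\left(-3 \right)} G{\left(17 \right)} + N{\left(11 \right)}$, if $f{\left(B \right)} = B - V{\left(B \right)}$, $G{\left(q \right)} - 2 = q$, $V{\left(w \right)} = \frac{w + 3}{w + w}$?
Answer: $128$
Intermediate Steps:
$V{\left(w \right)} = \frac{3 + w}{2 w}$
$G{\left(q \right)} = 2 + q$
$f{\left(B \right)} = B - \frac{3 + B}{2 B}$
$N{\left(I \right)} = -2 + I \left(6 + I\right)$ ($N{\left(I \right)} = -2 + \left(6 + I\right) I = -2 + I \left(6 + I\right)$)
$f{\left(-3 \right)} G{\left(17 \right)} + N{\left(11 \right)} = \left(- \frac{1}{2} - 3 - \frac{3}{2 \left(-3\right)}\right) \left(2 + 17\right) + \left(-2 + 11^{2} + 6 \cdot 11\right) = \left(- \frac{1}{2} - 3 - - \frac{1}{2}\right) 19 + \left(-2 + 121 + 66\right) = \left(- \frac{1}{2} - 3 + \frac{1}{2}\right) 19 + 185 = \left(-3\right) 19 + 185 = -57 + 185 = 128$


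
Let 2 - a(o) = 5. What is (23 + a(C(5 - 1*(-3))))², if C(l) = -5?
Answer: 400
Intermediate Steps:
a(o) = -3 (a(o) = 2 - 1*5 = 2 - 5 = -3)
(23 + a(C(5 - 1*(-3))))² = (23 - 3)² = 20² = 400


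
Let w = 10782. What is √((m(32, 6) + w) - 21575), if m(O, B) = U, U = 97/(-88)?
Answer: I*√20897382/44 ≈ 103.89*I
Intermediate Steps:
U = -97/88 (U = 97*(-1/88) = -97/88 ≈ -1.1023)
m(O, B) = -97/88
√((m(32, 6) + w) - 21575) = √((-97/88 + 10782) - 21575) = √(948719/88 - 21575) = √(-949881/88) = I*√20897382/44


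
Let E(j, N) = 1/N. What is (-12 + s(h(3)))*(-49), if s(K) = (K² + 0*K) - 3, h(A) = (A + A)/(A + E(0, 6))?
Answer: 201831/361 ≈ 559.09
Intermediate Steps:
h(A) = 2*A/(⅙ + A) (h(A) = (A + A)/(A + 1/6) = (2*A)/(A + ⅙) = (2*A)/(⅙ + A) = 2*A/(⅙ + A))
s(K) = -3 + K² (s(K) = (K² + 0) - 3 = K² - 3 = -3 + K²)
(-12 + s(h(3)))*(-49) = (-12 + (-3 + (12*3/(1 + 6*3))²))*(-49) = (-12 + (-3 + (12*3/(1 + 18))²))*(-49) = (-12 + (-3 + (12*3/19)²))*(-49) = (-12 + (-3 + (12*3*(1/19))²))*(-49) = (-12 + (-3 + (36/19)²))*(-49) = (-12 + (-3 + 1296/361))*(-49) = (-12 + 213/361)*(-49) = -4119/361*(-49) = 201831/361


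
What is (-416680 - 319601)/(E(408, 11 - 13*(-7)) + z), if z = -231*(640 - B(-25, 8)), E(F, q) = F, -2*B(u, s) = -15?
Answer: 490854/97133 ≈ 5.0534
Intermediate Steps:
B(u, s) = 15/2 (B(u, s) = -½*(-15) = 15/2)
z = -292215/2 (z = -231*(640 - 1*15/2) = -231*(640 - 15/2) = -231*1265/2 = -292215/2 ≈ -1.4611e+5)
(-416680 - 319601)/(E(408, 11 - 13*(-7)) + z) = (-416680 - 319601)/(408 - 292215/2) = -736281/(-291399/2) = -736281*(-2/291399) = 490854/97133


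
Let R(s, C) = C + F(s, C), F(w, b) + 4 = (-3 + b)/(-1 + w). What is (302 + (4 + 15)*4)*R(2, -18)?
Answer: -16254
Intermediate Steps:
F(w, b) = -4 + (-3 + b)/(-1 + w)
R(s, C) = C + (1 + C - 4*s)/(-1 + s)
(302 + (4 + 15)*4)*R(2, -18) = (302 + (4 + 15)*4)*((1 - 4*2 - 18*2)/(-1 + 2)) = (302 + 19*4)*((1 - 8 - 36)/1) = (302 + 76)*(1*(-43)) = 378*(-43) = -16254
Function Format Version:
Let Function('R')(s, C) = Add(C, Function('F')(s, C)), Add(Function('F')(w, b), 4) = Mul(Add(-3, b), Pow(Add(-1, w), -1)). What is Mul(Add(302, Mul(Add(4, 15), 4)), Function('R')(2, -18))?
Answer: -16254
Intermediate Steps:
Function('F')(w, b) = Add(-4, Mul(Pow(Add(-1, w), -1), Add(-3, b))) (Function('F')(w, b) = Add(-4, Mul(Add(-3, b), Pow(Add(-1, w), -1))) = Add(-4, Mul(Pow(Add(-1, w), -1), Add(-3, b))))
Function('R')(s, C) = Add(C, Mul(Pow(Add(-1, s), -1), Add(1, C, Mul(-4, s))))
Mul(Add(302, Mul(Add(4, 15), 4)), Function('R')(2, -18)) = Mul(Add(302, Mul(Add(4, 15), 4)), Mul(Pow(Add(-1, 2), -1), Add(1, Mul(-4, 2), Mul(-18, 2)))) = Mul(Add(302, Mul(19, 4)), Mul(Pow(1, -1), Add(1, -8, -36))) = Mul(Add(302, 76), Mul(1, -43)) = Mul(378, -43) = -16254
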